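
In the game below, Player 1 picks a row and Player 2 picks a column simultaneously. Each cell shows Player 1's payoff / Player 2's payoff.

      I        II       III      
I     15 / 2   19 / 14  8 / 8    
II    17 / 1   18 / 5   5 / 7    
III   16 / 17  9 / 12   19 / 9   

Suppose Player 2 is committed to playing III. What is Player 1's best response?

With Player 2 fixed at III, Player 1's payoffs are: I → 8, II → 5, III → 19.
The maximum is 19, achieved by III.

III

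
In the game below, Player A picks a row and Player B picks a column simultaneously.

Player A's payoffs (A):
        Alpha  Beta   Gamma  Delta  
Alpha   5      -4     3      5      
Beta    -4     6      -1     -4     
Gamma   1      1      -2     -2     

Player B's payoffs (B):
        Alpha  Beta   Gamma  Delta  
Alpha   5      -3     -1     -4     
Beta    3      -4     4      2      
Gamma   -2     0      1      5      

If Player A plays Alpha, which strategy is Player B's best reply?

With Player A fixed at Alpha, Player B's payoffs are: Alpha → 5, Beta → -3, Gamma → -1, Delta → -4.
The maximum is 5, achieved by Alpha.

Alpha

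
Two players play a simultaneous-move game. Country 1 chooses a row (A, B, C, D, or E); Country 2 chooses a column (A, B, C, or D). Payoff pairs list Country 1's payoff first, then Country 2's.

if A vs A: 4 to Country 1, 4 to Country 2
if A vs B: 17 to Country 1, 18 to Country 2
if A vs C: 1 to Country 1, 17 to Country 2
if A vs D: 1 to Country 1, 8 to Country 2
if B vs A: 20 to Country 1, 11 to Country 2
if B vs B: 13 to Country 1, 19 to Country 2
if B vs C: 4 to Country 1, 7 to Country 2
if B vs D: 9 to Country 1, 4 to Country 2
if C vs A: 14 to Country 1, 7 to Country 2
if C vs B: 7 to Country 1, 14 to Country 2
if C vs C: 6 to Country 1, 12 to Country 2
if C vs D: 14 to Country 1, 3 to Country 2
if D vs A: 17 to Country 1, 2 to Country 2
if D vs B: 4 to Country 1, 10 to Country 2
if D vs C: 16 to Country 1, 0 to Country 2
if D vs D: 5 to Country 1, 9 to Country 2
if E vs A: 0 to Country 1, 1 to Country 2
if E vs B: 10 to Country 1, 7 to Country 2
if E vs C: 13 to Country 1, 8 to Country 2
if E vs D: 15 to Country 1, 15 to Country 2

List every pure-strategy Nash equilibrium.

Check mutual best responses: a cell is a NE iff neither player can gain by unilaterally deviating.
Country 1's best responses — vs A: B (payoff 20); vs B: A (payoff 17); vs C: D (payoff 16); vs D: E (payoff 15).
Country 2's best responses — vs A: B (payoff 18); vs B: B (payoff 19); vs C: B (payoff 14); vs D: B (payoff 10); vs E: D (payoff 15).
Mutual best responses occur at (A, B) and (E, D); at each, neither player gains by switching.

(A, B) and (E, D)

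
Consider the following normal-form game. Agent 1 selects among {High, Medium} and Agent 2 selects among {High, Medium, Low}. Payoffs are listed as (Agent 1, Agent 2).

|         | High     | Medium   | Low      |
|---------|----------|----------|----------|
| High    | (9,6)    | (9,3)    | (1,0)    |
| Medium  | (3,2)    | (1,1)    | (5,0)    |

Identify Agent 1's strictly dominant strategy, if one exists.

None

A strategy is strictly dominant if it gives Agent 1 a strictly higher payoff than every other strategy, against every choice by the opponent.
High is not dominant: against Low, Medium gives 5 > 1.
Medium is not dominant: against High, High gives 9 > 3.
No single strategy is best against every opponent action.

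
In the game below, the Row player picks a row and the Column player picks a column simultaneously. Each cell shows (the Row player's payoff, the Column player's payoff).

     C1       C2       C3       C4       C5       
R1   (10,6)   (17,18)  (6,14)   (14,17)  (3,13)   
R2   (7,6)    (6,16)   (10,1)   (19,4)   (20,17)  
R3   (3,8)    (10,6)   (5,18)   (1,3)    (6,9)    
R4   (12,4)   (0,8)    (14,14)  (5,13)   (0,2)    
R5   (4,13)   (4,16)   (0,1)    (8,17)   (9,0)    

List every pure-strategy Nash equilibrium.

Find each player's best response to every opponent strategy; NE are the intersections.
The Row player's best responses — vs C1: R4 (payoff 12); vs C2: R1 (payoff 17); vs C3: R4 (payoff 14); vs C4: R2 (payoff 19); vs C5: R2 (payoff 20).
The Column player's best responses — vs R1: C2 (payoff 18); vs R2: C5 (payoff 17); vs R3: C3 (payoff 18); vs R4: C3 (payoff 14); vs R5: C4 (payoff 17).
Mutual best responses occur at (R1, C2), (R2, C5), and (R4, C3); at each, neither player gains by switching.

(R1, C2), (R2, C5), and (R4, C3)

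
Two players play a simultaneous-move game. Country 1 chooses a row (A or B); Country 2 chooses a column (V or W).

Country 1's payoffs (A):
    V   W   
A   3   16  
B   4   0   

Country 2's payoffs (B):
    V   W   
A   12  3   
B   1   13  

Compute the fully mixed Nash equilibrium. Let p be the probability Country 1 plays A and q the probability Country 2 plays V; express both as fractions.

In a mixed NE each player is indifferent between their pure strategies, so the opponent's mix sets the indifference.
Country 2 indifferent between V and W: p·12 + (1−p)·1 = p·3 + (1−p)·13 ⟹ 1 + 11p = 13 + (-10)p ⟹ p = 4/7.
Country 1 indifferent between A and B: q·3 + (1−q)·16 = q·4 + (1−q)·0 ⟹ 16 + (-13)q = 0 + 4q ⟹ q = 16/17.

p = 4/7, q = 16/17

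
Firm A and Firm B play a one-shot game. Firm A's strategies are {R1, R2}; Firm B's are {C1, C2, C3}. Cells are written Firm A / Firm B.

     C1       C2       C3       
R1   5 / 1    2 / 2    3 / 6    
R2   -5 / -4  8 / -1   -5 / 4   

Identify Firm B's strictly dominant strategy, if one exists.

C3

A strategy is strictly dominant if it gives Firm B a strictly higher payoff than every other strategy, against every choice by the opponent.
C3 strictly dominates: vs R1: 6 > each of {1, 2}; vs R2: 4 > each of {-4, -1}.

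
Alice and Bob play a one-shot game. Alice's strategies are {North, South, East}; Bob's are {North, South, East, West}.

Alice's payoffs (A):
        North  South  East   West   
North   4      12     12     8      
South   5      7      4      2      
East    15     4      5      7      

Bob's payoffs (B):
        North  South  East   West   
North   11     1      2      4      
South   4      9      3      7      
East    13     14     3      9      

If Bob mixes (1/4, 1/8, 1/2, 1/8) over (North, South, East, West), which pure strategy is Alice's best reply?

North

Compute Alice's expected payoff from each pure strategy against the given mix.
North: (1/4)·4 + (1/8)·12 + (1/2)·12 + (1/8)·8 = 19/2
South: (1/4)·5 + (1/8)·7 + (1/2)·4 + (1/8)·2 = 35/8
East: (1/4)·15 + (1/8)·4 + (1/2)·5 + (1/8)·7 = 61/8
Highest expected payoff is 19/2, from North.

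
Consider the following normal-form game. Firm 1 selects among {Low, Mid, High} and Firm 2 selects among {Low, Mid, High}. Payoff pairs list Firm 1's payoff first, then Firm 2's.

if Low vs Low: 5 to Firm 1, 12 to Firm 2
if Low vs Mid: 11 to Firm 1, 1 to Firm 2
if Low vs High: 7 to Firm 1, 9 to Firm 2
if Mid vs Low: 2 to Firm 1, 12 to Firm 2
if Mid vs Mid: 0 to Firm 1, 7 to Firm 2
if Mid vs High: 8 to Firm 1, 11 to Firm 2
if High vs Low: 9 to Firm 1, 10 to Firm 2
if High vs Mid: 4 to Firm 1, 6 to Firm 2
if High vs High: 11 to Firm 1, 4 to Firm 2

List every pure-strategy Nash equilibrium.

Find each player's best response to every opponent strategy; NE are the intersections.
Firm 1's best responses — vs Low: High (payoff 9); vs Mid: Low (payoff 11); vs High: High (payoff 11).
Firm 2's best responses — vs Low: Low (payoff 12); vs Mid: Low (payoff 12); vs High: Low (payoff 10).
The only mutual best response is (High, Low); neither player gains by switching there.

(High, Low)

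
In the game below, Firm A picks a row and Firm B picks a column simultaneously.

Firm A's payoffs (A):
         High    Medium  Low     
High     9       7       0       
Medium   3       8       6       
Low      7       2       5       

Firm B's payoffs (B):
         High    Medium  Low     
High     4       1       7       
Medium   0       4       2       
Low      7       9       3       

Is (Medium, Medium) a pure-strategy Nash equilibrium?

Yes

Holding Firm B at Medium: Firm A gets 8 from Medium, versus 7 from High, 2 from Low. No profitable deviation for Firm A.
Holding Firm A at Medium: Firm B gets 4 from Medium, versus 0 from High, 2 from Low. No profitable deviation for Firm B either.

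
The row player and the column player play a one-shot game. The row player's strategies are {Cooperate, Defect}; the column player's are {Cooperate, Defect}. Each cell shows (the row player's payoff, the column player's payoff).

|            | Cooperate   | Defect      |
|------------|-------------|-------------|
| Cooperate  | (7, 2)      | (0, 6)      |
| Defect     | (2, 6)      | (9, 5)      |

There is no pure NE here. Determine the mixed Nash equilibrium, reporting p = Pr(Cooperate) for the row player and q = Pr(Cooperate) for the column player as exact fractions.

In a mixed NE each player is indifferent between their pure strategies, so the opponent's mix sets the indifference.
The column player indifferent between Cooperate and Defect: p·2 + (1−p)·6 = p·6 + (1−p)·5 ⟹ 6 + (-4)p = 5 + 1p ⟹ p = 1/5.
The row player indifferent between Cooperate and Defect: q·7 + (1−q)·0 = q·2 + (1−q)·9 ⟹ 0 + 7q = 9 + (-7)q ⟹ q = 9/14.

p = 1/5, q = 9/14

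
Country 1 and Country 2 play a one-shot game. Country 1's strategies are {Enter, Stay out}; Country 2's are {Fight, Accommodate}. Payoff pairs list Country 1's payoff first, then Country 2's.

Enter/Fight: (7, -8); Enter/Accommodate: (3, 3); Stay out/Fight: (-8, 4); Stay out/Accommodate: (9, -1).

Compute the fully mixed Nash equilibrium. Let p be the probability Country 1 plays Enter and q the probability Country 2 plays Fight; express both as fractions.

Each player's mixing probability is pinned down by making the *other* player indifferent.
Country 2 indifferent between Fight and Accommodate: p·(-8) + (1−p)·4 = p·3 + (1−p)·(-1) ⟹ 4 + (-12)p = (-1) + 4p ⟹ p = 5/16.
Country 1 indifferent between Enter and Stay out: q·7 + (1−q)·3 = q·(-8) + (1−q)·9 ⟹ 3 + 4q = 9 + (-17)q ⟹ q = 2/7.

p = 5/16, q = 2/7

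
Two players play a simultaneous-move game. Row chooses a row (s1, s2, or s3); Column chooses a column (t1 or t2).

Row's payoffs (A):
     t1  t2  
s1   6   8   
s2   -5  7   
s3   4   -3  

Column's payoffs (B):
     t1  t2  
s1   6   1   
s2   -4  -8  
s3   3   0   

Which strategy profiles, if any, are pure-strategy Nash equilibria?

A profile is a Nash equilibrium when each player is best-responding to the other.
Row's best responses — vs t1: s1 (payoff 6); vs t2: s1 (payoff 8).
Column's best responses — vs s1: t1 (payoff 6); vs s2: t1 (payoff -4); vs s3: t1 (payoff 3).
The only mutual best response is (s1, t1); neither player gains by switching there.

(s1, t1)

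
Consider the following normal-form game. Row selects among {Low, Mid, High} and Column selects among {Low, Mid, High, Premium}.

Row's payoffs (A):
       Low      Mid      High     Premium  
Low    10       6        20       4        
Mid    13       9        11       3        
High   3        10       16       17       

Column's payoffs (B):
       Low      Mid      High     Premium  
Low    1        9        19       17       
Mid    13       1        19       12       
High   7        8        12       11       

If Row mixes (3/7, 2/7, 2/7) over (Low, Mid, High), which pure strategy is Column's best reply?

Compute Column's expected payoff from each pure strategy against the given mix.
Low: (3/7)·1 + (2/7)·13 + (2/7)·7 = 43/7
Mid: (3/7)·9 + (2/7)·1 + (2/7)·8 = 45/7
High: (3/7)·19 + (2/7)·19 + (2/7)·12 = 17
Premium: (3/7)·17 + (2/7)·12 + (2/7)·11 = 97/7
Highest expected payoff is 17, from High.

High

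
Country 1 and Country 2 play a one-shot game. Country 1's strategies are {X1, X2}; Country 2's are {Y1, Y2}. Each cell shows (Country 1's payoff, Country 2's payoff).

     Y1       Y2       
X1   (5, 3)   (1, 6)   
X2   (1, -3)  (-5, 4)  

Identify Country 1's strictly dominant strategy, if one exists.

X1

Check whether one of Country 1's strategies beats all alternatives regardless of what the opponent does.
X1 strictly dominates: vs Y1: 5 > 1; vs Y2: 1 > -5.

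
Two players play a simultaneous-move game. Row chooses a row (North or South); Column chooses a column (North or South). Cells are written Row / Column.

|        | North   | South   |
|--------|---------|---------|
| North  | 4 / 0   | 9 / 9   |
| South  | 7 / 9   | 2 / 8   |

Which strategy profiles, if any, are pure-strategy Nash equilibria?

(North, South) and (South, North)

Check mutual best responses: a cell is a NE iff neither player can gain by unilaterally deviating.
Row's best responses — vs North: South (payoff 7); vs South: North (payoff 9).
Column's best responses — vs North: South (payoff 9); vs South: North (payoff 9).
Mutual best responses occur at (North, South) and (South, North); at each, neither player gains by switching.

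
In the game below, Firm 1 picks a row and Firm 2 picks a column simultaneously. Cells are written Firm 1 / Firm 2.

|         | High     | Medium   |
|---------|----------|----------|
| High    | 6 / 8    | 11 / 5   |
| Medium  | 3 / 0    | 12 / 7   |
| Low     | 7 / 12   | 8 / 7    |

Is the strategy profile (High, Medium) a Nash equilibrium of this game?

Holding Firm 2 at Medium: Firm 1 gets 11 from High but could get 12 by switching to Medium. Firm 1 has a profitable deviation.

No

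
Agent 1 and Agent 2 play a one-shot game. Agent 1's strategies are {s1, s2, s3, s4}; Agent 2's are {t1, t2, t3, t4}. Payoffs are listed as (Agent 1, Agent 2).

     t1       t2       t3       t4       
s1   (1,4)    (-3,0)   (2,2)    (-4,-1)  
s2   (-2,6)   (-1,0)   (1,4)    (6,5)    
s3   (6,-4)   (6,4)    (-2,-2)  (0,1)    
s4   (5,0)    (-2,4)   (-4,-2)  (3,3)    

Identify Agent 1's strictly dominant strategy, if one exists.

None

A strategy is strictly dominant if it gives Agent 1 a strictly higher payoff than every other strategy, against every choice by the opponent.
s1 is not dominant: against t1, s3 gives 6 > 1.
s2 is not dominant: against t1, s1 gives 1 > -2.
s3 is not dominant: against t3, s1 gives 2 > -2.
s4 is not dominant: against t1, s3 gives 6 > 5.
No single strategy is best against every opponent action.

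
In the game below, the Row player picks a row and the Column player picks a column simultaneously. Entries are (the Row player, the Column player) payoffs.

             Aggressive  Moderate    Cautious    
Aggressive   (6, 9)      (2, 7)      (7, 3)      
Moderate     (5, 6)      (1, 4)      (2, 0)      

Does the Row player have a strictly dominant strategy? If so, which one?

Aggressive

A strategy is strictly dominant if it gives the Row player a strictly higher payoff than every other strategy, against every choice by the opponent.
Aggressive strictly dominates: vs Aggressive: 6 > 5; vs Moderate: 2 > 1; vs Cautious: 7 > 2.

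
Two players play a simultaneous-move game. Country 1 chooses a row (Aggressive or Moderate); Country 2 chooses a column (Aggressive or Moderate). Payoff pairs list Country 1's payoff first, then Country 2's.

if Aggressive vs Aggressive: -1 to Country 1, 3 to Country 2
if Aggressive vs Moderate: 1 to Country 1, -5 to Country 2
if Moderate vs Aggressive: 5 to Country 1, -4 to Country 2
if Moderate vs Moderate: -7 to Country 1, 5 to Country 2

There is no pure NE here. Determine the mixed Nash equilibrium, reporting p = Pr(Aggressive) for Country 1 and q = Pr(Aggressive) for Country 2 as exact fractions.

p = 9/17, q = 4/7

In a mixed NE each player is indifferent between their pure strategies, so the opponent's mix sets the indifference.
Country 2 indifferent between Aggressive and Moderate: p·3 + (1−p)·(-4) = p·(-5) + (1−p)·5 ⟹ (-4) + 7p = 5 + (-10)p ⟹ p = 9/17.
Country 1 indifferent between Aggressive and Moderate: q·(-1) + (1−q)·1 = q·5 + (1−q)·(-7) ⟹ 1 + (-2)q = (-7) + 12q ⟹ q = 4/7.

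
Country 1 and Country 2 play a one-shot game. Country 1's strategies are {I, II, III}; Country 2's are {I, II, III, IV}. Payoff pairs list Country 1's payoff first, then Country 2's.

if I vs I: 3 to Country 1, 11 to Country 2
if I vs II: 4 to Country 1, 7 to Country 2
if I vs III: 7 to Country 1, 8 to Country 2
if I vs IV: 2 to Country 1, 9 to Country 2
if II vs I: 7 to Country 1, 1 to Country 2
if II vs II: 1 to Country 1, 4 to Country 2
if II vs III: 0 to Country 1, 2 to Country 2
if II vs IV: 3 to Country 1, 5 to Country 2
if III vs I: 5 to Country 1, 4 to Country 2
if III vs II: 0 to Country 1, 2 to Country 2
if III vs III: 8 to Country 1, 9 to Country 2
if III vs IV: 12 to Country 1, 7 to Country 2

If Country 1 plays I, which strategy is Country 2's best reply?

I

With Country 1 fixed at I, Country 2's payoffs are: I → 11, II → 7, III → 8, IV → 9.
The maximum is 11, achieved by I.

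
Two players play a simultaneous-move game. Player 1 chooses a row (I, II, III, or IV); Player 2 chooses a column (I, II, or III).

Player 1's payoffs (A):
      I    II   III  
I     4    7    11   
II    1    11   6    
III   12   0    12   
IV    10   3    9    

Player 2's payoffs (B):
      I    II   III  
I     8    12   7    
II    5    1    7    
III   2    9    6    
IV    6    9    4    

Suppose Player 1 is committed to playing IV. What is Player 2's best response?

II

With Player 1 fixed at IV, Player 2's payoffs are: I → 6, II → 9, III → 4.
The maximum is 9, achieved by II.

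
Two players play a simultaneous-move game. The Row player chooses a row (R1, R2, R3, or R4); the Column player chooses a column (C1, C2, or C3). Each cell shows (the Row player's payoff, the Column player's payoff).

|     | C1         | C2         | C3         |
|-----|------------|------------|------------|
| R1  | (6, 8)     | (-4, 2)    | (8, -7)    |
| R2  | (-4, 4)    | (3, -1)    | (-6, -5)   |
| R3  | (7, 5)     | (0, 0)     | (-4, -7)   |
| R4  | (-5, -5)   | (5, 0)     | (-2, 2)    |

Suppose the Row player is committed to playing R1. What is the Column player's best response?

C1

With the Row player fixed at R1, the Column player's payoffs are: C1 → 8, C2 → 2, C3 → -7.
The maximum is 8, achieved by C1.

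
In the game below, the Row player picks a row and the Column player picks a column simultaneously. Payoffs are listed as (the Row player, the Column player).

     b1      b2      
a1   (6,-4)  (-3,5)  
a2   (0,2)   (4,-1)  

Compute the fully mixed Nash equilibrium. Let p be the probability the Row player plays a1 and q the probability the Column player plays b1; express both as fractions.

Each player's mixing probability is pinned down by making the *other* player indifferent.
The Column player indifferent between b1 and b2: p·(-4) + (1−p)·2 = p·5 + (1−p)·(-1) ⟹ 2 + (-6)p = (-1) + 6p ⟹ p = 1/4.
The Row player indifferent between a1 and a2: q·6 + (1−q)·(-3) = q·0 + (1−q)·4 ⟹ (-3) + 9q = 4 + (-4)q ⟹ q = 7/13.

p = 1/4, q = 7/13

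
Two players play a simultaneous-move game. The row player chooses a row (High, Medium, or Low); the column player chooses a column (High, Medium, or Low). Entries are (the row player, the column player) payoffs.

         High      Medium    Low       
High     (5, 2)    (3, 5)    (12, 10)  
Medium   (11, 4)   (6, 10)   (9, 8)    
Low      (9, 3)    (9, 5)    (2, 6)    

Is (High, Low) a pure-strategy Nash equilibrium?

Holding the column player at Low: the row player gets 12 from High, versus 9 from Medium, 2 from Low. No profitable deviation for the row player.
Holding the row player at High: the column player gets 10 from Low, versus 2 from High, 5 from Medium. No profitable deviation for the column player either.

Yes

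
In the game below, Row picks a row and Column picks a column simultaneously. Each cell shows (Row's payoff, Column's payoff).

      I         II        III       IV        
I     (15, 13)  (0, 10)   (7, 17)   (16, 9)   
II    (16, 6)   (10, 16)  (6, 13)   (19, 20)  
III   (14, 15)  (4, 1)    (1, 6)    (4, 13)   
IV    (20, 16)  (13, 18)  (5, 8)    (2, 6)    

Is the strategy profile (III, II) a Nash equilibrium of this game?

Holding Column at II: Row gets 4 from III but could get 13 by switching to IV. Row has a profitable deviation.

No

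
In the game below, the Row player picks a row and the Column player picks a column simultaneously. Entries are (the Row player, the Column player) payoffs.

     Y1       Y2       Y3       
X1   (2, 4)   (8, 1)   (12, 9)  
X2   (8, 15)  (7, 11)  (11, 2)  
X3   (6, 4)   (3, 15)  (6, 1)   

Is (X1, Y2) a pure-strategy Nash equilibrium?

Holding the Column player at Y2: the Row player gets 8 from X1, versus 7 from X2, 3 from X3. No profitable deviation for the Row player.
Holding the Row player at X1: the Column player gets 1 from Y2 but could get 9 by switching to Y3. The Column player has a profitable deviation.

No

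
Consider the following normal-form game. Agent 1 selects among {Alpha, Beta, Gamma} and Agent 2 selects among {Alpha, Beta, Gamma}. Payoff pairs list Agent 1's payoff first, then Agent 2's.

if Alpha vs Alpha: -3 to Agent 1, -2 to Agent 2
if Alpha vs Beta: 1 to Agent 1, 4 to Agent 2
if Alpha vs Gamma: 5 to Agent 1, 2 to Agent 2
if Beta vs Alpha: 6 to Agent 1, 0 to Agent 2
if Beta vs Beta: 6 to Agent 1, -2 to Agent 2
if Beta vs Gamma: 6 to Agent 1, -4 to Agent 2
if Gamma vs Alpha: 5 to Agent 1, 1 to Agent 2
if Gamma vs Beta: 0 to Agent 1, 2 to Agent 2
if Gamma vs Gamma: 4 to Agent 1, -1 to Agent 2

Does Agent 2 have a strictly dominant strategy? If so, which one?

A strategy is strictly dominant if it gives Agent 2 a strictly higher payoff than every other strategy, against every choice by the opponent.
Alpha is not dominant: against Alpha, Beta gives 4 > -2.
Beta is not dominant: against Beta, Alpha gives 0 > -2.
Gamma is not dominant: against Alpha, Beta gives 4 > 2.
No single strategy is best against every opponent action.

None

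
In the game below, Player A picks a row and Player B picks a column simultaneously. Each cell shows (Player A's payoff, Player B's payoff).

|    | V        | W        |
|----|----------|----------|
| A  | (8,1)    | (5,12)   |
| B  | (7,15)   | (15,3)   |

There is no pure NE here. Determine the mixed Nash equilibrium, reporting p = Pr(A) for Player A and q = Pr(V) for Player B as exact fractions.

In a mixed NE each player is indifferent between their pure strategies, so the opponent's mix sets the indifference.
Player B indifferent between V and W: p·1 + (1−p)·15 = p·12 + (1−p)·3 ⟹ 15 + (-14)p = 3 + 9p ⟹ p = 12/23.
Player A indifferent between A and B: q·8 + (1−q)·5 = q·7 + (1−q)·15 ⟹ 5 + 3q = 15 + (-8)q ⟹ q = 10/11.

p = 12/23, q = 10/11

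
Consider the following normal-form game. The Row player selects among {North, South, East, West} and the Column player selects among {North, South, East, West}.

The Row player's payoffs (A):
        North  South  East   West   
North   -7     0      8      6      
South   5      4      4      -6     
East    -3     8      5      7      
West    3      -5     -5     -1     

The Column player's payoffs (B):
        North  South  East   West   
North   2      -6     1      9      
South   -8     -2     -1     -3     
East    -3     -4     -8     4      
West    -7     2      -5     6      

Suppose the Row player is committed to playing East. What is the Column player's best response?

With the Row player fixed at East, the Column player's payoffs are: North → -3, South → -4, East → -8, West → 4.
The maximum is 4, achieved by West.

West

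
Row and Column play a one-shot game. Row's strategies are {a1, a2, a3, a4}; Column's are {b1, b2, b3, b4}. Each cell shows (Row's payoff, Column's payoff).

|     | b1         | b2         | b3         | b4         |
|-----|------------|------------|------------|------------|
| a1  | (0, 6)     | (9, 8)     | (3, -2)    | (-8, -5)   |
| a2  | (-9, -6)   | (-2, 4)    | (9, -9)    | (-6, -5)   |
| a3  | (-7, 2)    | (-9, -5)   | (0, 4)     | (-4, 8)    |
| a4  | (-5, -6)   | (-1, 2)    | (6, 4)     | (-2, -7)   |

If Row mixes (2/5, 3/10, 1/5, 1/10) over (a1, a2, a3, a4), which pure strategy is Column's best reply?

b2

Compute Column's expected payoff from each pure strategy against the given mix.
b1: (2/5)·6 + (3/10)·(-6) + (1/5)·2 + (1/10)·(-6) = 2/5
b2: (2/5)·8 + (3/10)·4 + (1/5)·(-5) + (1/10)·2 = 18/5
b3: (2/5)·(-2) + (3/10)·(-9) + (1/5)·4 + (1/10)·4 = -23/10
b4: (2/5)·(-5) + (3/10)·(-5) + (1/5)·8 + (1/10)·(-7) = -13/5
Highest expected payoff is 18/5, from b2.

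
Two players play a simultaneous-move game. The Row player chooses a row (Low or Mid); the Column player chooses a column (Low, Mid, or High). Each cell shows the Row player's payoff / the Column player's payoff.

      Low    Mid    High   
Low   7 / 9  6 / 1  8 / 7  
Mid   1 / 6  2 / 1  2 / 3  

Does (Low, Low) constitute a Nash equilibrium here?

Holding the Column player at Low: the Row player gets 7 from Low, versus 1 from Mid. No profitable deviation for the Row player.
Holding the Row player at Low: the Column player gets 9 from Low, versus 1 from Mid, 7 from High. No profitable deviation for the Column player either.

Yes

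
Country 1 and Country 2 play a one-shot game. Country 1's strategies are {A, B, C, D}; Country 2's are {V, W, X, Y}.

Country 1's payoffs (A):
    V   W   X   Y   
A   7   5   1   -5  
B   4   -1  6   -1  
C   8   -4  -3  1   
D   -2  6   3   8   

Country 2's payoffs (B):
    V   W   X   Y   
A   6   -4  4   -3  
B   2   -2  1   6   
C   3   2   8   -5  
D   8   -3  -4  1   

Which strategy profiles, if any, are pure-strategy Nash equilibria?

Check mutual best responses: a cell is a NE iff neither player can gain by unilaterally deviating.
Country 1's best responses — vs V: C (payoff 8); vs W: D (payoff 6); vs X: B (payoff 6); vs Y: D (payoff 8).
Country 2's best responses — vs A: V (payoff 6); vs B: Y (payoff 6); vs C: X (payoff 8); vs D: V (payoff 8).
No cell has both players best-responding. For instance, Country 1's best reply to W is D, but against D Country 2 prefers V over W.

None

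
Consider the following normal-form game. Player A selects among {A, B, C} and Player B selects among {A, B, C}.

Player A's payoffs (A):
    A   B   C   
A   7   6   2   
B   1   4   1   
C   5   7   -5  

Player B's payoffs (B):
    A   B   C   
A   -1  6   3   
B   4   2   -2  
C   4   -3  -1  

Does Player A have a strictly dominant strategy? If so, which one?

None

A strategy is strictly dominant if it gives Player A a strictly higher payoff than every other strategy, against every choice by the opponent.
A is not dominant: against B, C gives 7 > 6.
B is not dominant: against A, A gives 7 > 1.
C is not dominant: against A, A gives 7 > 5.
No single strategy is best against every opponent action.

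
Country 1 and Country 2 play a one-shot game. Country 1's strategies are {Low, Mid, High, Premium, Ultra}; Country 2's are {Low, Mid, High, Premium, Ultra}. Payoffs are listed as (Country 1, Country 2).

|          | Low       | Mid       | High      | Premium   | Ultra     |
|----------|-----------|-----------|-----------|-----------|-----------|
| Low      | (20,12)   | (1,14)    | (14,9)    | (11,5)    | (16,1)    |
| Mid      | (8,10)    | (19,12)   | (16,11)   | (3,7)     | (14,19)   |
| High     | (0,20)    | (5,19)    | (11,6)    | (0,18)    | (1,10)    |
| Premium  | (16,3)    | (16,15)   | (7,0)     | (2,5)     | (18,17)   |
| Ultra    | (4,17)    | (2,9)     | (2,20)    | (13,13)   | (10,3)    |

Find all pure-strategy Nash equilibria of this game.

Find each player's best response to every opponent strategy; NE are the intersections.
Country 1's best responses — vs Low: Low (payoff 20); vs Mid: Mid (payoff 19); vs High: Mid (payoff 16); vs Premium: Ultra (payoff 13); vs Ultra: Premium (payoff 18).
Country 2's best responses — vs Low: Mid (payoff 14); vs Mid: Ultra (payoff 19); vs High: Low (payoff 20); vs Premium: Ultra (payoff 17); vs Ultra: High (payoff 20).
The only mutual best response is (Premium, Ultra); neither player gains by switching there.

(Premium, Ultra)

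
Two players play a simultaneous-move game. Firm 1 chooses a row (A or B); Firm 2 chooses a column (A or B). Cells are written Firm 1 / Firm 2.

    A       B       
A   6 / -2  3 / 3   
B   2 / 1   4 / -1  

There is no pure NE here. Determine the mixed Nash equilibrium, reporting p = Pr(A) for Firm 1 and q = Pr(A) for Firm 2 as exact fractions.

p = 2/7, q = 1/5

In a mixed NE each player is indifferent between their pure strategies, so the opponent's mix sets the indifference.
Firm 2 indifferent between A and B: p·(-2) + (1−p)·1 = p·3 + (1−p)·(-1) ⟹ 1 + (-3)p = (-1) + 4p ⟹ p = 2/7.
Firm 1 indifferent between A and B: q·6 + (1−q)·3 = q·2 + (1−q)·4 ⟹ 3 + 3q = 4 + (-2)q ⟹ q = 1/5.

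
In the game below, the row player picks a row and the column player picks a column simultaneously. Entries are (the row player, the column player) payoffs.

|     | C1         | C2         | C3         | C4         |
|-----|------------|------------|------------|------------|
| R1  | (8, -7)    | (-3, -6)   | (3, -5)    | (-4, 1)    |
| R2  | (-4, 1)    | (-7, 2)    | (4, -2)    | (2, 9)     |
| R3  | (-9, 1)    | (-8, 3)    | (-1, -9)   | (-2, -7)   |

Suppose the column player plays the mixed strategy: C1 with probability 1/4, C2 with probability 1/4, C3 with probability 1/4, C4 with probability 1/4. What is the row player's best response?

The row player's best reply maximizes expected payoff against the mix.
R1: (1/4)·8 + (1/4)·(-3) + (1/4)·3 + (1/4)·(-4) = 1
R2: (1/4)·(-4) + (1/4)·(-7) + (1/4)·4 + (1/4)·2 = -5/4
R3: (1/4)·(-9) + (1/4)·(-8) + (1/4)·(-1) + (1/4)·(-2) = -5
Highest expected payoff is 1, from R1.

R1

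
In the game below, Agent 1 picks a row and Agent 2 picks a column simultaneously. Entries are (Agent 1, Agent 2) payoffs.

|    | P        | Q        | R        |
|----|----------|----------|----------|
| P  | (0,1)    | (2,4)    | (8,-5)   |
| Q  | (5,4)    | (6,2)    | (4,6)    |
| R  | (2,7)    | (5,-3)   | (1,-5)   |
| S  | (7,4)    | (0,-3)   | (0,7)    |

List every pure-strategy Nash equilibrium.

There is no pure-strategy Nash equilibrium

Find each player's best response to every opponent strategy; NE are the intersections.
Agent 1's best responses — vs P: S (payoff 7); vs Q: Q (payoff 6); vs R: P (payoff 8).
Agent 2's best responses — vs P: Q (payoff 4); vs Q: R (payoff 6); vs R: P (payoff 7); vs S: R (payoff 7).
No cell has both players best-responding. For instance, Agent 1's best reply to Q is Q, but against Q Agent 2 prefers R over Q.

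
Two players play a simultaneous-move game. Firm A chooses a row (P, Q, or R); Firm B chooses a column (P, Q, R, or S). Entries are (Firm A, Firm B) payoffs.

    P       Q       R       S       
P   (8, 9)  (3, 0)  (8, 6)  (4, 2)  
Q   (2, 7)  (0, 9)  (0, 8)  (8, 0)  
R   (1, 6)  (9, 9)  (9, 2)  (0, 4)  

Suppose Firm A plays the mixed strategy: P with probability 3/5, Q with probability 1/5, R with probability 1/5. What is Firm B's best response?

P

Firm B's best reply maximizes expected payoff against the mix.
P: (3/5)·9 + (1/5)·7 + (1/5)·6 = 8
Q: (3/5)·0 + (1/5)·9 + (1/5)·9 = 18/5
R: (3/5)·6 + (1/5)·8 + (1/5)·2 = 28/5
S: (3/5)·2 + (1/5)·0 + (1/5)·4 = 2
Highest expected payoff is 8, from P.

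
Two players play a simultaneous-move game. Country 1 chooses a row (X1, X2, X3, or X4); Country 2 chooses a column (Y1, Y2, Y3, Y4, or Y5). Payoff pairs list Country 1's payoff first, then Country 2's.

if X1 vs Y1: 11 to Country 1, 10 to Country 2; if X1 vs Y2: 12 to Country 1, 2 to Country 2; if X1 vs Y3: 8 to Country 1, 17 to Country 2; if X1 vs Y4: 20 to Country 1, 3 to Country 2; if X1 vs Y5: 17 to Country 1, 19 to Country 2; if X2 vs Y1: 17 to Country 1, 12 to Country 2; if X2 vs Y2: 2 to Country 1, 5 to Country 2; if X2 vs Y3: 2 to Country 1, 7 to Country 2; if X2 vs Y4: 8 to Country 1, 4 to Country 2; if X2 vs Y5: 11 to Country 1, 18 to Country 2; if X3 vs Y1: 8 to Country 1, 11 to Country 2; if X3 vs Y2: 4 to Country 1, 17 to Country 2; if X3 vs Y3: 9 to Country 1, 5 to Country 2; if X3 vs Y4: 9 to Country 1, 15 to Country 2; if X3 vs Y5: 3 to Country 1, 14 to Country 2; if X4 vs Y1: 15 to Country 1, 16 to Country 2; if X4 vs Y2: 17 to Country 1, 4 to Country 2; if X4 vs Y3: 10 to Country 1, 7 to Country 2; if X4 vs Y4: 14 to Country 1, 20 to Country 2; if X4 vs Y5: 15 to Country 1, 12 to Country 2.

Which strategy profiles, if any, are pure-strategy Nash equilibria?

Check mutual best responses: a cell is a NE iff neither player can gain by unilaterally deviating.
Country 1's best responses — vs Y1: X2 (payoff 17); vs Y2: X4 (payoff 17); vs Y3: X4 (payoff 10); vs Y4: X1 (payoff 20); vs Y5: X1 (payoff 17).
Country 2's best responses — vs X1: Y5 (payoff 19); vs X2: Y5 (payoff 18); vs X3: Y2 (payoff 17); vs X4: Y4 (payoff 20).
The only mutual best response is (X1, Y5); neither player gains by switching there.

(X1, Y5)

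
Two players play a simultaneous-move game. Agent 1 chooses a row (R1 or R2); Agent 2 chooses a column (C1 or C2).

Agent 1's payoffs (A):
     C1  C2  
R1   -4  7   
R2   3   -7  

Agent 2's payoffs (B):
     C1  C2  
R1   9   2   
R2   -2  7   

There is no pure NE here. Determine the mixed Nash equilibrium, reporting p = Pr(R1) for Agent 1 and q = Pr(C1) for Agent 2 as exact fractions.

p = 9/16, q = 2/3

Each player's mixing probability is pinned down by making the *other* player indifferent.
Agent 2 indifferent between C1 and C2: p·9 + (1−p)·(-2) = p·2 + (1−p)·7 ⟹ (-2) + 11p = 7 + (-5)p ⟹ p = 9/16.
Agent 1 indifferent between R1 and R2: q·(-4) + (1−q)·7 = q·3 + (1−q)·(-7) ⟹ 7 + (-11)q = (-7) + 10q ⟹ q = 2/3.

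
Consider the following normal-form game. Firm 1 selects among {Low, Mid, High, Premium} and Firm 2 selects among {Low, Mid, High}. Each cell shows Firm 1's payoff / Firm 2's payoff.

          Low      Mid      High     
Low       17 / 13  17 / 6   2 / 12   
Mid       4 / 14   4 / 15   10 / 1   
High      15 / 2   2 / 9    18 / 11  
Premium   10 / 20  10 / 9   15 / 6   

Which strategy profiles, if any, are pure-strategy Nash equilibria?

(Low, Low) and (High, High)

Check mutual best responses: a cell is a NE iff neither player can gain by unilaterally deviating.
Firm 1's best responses — vs Low: Low (payoff 17); vs Mid: Low (payoff 17); vs High: High (payoff 18).
Firm 2's best responses — vs Low: Low (payoff 13); vs Mid: Mid (payoff 15); vs High: High (payoff 11); vs Premium: Low (payoff 20).
Mutual best responses occur at (Low, Low) and (High, High); at each, neither player gains by switching.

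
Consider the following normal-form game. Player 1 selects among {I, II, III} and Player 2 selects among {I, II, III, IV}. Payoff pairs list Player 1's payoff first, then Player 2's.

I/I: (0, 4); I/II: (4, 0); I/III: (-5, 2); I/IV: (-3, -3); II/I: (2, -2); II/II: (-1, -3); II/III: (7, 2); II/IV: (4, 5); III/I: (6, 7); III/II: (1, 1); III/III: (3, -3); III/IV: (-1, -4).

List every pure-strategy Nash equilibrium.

(II, IV) and (III, I)

Check mutual best responses: a cell is a NE iff neither player can gain by unilaterally deviating.
Player 1's best responses — vs I: III (payoff 6); vs II: I (payoff 4); vs III: II (payoff 7); vs IV: II (payoff 4).
Player 2's best responses — vs I: I (payoff 4); vs II: IV (payoff 5); vs III: I (payoff 7).
Mutual best responses occur at (II, IV) and (III, I); at each, neither player gains by switching.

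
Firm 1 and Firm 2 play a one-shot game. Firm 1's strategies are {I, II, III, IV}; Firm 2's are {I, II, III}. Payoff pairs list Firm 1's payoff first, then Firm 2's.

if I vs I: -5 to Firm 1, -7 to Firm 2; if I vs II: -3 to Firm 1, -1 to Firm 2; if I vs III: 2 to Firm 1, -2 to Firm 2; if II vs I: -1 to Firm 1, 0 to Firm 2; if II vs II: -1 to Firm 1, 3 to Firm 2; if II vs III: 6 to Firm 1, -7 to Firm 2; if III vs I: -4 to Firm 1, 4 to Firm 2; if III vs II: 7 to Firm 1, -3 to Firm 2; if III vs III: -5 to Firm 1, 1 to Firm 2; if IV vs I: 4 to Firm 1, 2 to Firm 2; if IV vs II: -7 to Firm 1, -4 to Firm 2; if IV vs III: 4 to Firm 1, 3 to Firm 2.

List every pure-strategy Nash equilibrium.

A profile is a Nash equilibrium when each player is best-responding to the other.
Firm 1's best responses — vs I: IV (payoff 4); vs II: III (payoff 7); vs III: II (payoff 6).
Firm 2's best responses — vs I: II (payoff -1); vs II: II (payoff 3); vs III: I (payoff 4); vs IV: III (payoff 3).
No cell has both players best-responding. For instance, Firm 1's best reply to I is IV, but against IV Firm 2 prefers III over I.

None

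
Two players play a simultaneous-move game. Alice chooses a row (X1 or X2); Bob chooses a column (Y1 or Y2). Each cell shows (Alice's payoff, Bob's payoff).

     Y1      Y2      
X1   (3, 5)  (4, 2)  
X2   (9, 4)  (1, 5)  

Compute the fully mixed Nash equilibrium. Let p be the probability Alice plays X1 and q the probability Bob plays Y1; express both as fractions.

p = 1/4, q = 1/3

In a mixed NE each player is indifferent between their pure strategies, so the opponent's mix sets the indifference.
Bob indifferent between Y1 and Y2: p·5 + (1−p)·4 = p·2 + (1−p)·5 ⟹ 4 + 1p = 5 + (-3)p ⟹ p = 1/4.
Alice indifferent between X1 and X2: q·3 + (1−q)·4 = q·9 + (1−q)·1 ⟹ 4 + (-1)q = 1 + 8q ⟹ q = 1/3.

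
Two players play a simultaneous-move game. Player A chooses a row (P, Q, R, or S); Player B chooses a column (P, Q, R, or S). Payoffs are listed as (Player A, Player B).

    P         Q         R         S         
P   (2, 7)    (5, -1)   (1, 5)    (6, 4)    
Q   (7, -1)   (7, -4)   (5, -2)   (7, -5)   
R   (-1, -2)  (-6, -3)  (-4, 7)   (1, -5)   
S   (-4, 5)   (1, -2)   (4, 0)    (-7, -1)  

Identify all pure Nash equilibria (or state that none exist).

(Q, P)

A profile is a Nash equilibrium when each player is best-responding to the other.
Player A's best responses — vs P: Q (payoff 7); vs Q: Q (payoff 7); vs R: Q (payoff 5); vs S: Q (payoff 7).
Player B's best responses — vs P: P (payoff 7); vs Q: P (payoff -1); vs R: R (payoff 7); vs S: P (payoff 5).
The only mutual best response is (Q, P); neither player gains by switching there.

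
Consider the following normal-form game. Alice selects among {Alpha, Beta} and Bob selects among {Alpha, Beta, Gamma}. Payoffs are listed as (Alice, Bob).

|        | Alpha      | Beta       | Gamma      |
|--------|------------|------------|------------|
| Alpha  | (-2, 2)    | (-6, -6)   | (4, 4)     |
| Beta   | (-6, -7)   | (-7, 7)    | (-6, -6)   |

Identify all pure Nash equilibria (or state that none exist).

(Alpha, Gamma)

Check mutual best responses: a cell is a NE iff neither player can gain by unilaterally deviating.
Alice's best responses — vs Alpha: Alpha (payoff -2); vs Beta: Alpha (payoff -6); vs Gamma: Alpha (payoff 4).
Bob's best responses — vs Alpha: Gamma (payoff 4); vs Beta: Beta (payoff 7).
The only mutual best response is (Alpha, Gamma); neither player gains by switching there.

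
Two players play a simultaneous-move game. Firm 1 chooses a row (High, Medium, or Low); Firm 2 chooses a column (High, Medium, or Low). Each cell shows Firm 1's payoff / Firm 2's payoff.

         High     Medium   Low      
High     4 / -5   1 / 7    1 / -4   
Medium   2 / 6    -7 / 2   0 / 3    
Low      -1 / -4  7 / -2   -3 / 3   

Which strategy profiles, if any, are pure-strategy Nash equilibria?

No pure-strategy Nash equilibrium

Find each player's best response to every opponent strategy; NE are the intersections.
Firm 1's best responses — vs High: High (payoff 4); vs Medium: Low (payoff 7); vs Low: High (payoff 1).
Firm 2's best responses — vs High: Medium (payoff 7); vs Medium: High (payoff 6); vs Low: Low (payoff 3).
No cell has both players best-responding. For instance, Firm 1's best reply to Low is High, but against High Firm 2 prefers Medium over Low.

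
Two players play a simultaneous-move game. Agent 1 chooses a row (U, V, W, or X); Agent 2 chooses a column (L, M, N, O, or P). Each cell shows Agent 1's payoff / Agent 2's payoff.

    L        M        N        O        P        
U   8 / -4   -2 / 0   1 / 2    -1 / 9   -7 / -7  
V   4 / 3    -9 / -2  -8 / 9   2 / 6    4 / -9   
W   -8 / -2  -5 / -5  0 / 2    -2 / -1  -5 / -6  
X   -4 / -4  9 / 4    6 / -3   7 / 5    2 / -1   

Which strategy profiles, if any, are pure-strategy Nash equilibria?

Check mutual best responses: a cell is a NE iff neither player can gain by unilaterally deviating.
Agent 1's best responses — vs L: U (payoff 8); vs M: X (payoff 9); vs N: X (payoff 6); vs O: X (payoff 7); vs P: V (payoff 4).
Agent 2's best responses — vs U: O (payoff 9); vs V: N (payoff 9); vs W: N (payoff 2); vs X: O (payoff 5).
The only mutual best response is (X, O); neither player gains by switching there.

(X, O)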